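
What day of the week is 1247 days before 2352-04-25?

Thursday

Apr 25, 2352 is a Friday.
1247 mod 7 = 1, so 1247 days before a Friday is Friday − 1 = Thursday.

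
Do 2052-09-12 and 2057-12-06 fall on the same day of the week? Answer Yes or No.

Yes

From Sep 12, 2052 to Dec 6, 2057 is 1911 days.
1911 mod 7 = 0, so they are the same weekday.
(Sep 12, 2052 is a Thursday; Dec 6, 2057 is a Thursday.)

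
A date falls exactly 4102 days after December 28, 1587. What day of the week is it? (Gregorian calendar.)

Monday

Dec 28, 1587 is a Monday.
4102 mod 7 = 0, so 4102 days after a Monday is Monday + 0 = Monday.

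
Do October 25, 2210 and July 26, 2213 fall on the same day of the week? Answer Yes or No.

No

From Oct 25, 2210 to Jul 26, 2213 is 1005 days.
1005 mod 7 = 4, so they are different weekdays.
(Oct 25, 2210 is a Thursday; Jul 26, 2213 is a Monday.)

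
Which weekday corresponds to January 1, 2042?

Wednesday

Doomsday rule: the anchor day for the 2000s is Tuesday. For year 42: 42÷12 = 3 r 6, and 6÷4 = 1, so 3+6+1 = 10.
Tuesday + 10 ≡ Friday — that's 2042's doomsday.
In January the doomsday date is Jan 3 (2042 is not a leap year).
Jan 1 is 2 days before Jan 3; 2 mod 7 = 2, so Friday − 2 = Wednesday.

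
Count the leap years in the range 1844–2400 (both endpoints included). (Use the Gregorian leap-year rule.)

136

Multiples of 4 in [1844,2400]: 140.
Of those, multiples of 100: 6 (not leap unless ÷400).
Multiples of 400: 2.
Leap years = 140 − 6 + 2 = 136.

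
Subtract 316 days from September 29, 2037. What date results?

November 17, 2036

−29 → Aug 31, 2037 (end of Aug, 31 days; 287 left).
−31 → Jul 31, 2037 (end of Jul, 31 days; 256 left).
−31 → Jun 30, 2037 (end of Jun, 30 days; 225 left).
−30 → May 31, 2037 (end of May, 31 days; 195 left).
−31 → Apr 30, 2037 (end of Apr, 30 days; 164 left).
−30 → Mar 31, 2037 (end of Mar, 31 days; 134 left).
−31 → Feb 28, 2037 (end of Feb, 28 days; 103 left).
−28 → Jan 31, 2037 (end of Jan, 31 days; 75 left).
−31 → Dec 31, 2036 (end of Dec, 31 days; 44 left).
−31 → Nov 30, 2036 (end of Nov, 30 days; 13 left).
−13 → Nov 17, 2036.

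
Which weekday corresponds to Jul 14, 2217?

January 1, 2217 is a Wednesday.
Jan 1, 2217 → Feb 1, 2217: 31 days (January has 31).
Feb 1, 2217 → Mar 1, 2217: 28 days (February has 28).
Mar 1, 2217 → Apr 1, 2217: 31 days (March has 31).
Apr 1, 2217 → May 1, 2217: 30 days (April has 30).
May 1, 2217 → Jun 1, 2217: 31 days (May has 31).
Jun 1, 2217 → Jul 1, 2217: 30 days (June has 30).
Jul 1, 2217 → Jul 14, 2217: 13 days.
Total: 194 days.
194 mod 7 = 5, so Wednesday + 5 = Monday.

Monday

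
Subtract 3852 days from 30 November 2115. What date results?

May 14, 2105

−365 (one year) → Nov 30, 2114 (3487 left).
−365 (one year) → Nov 30, 2113 (3122 left).
−365 (one year) → Nov 30, 2112 (2757 left).
−366 (one year; includes Feb 29, 2112) → Nov 30, 2111 (2391 left).
−365 (one year) → Nov 30, 2110 (2026 left).
−365 (one year) → Nov 30, 2109 (1661 left).
−365 (one year) → Nov 30, 2108 (1296 left).
−366 (one year; includes Feb 29, 2108) → Nov 30, 2107 (930 left).
−365 (one year) → Nov 30, 2106 (565 left).
−365 (one year) → Nov 30, 2105 (200 left).
−30 → Oct 31, 2105 (end of Oct, 31 days; 170 left).
−31 → Sep 30, 2105 (end of Sep, 30 days; 139 left).
−30 → Aug 31, 2105 (end of Aug, 31 days; 109 left).
−31 → Jul 31, 2105 (end of Jul, 31 days; 78 left).
−31 → Jun 30, 2105 (end of Jun, 30 days; 47 left).
−30 → May 31, 2105 (end of May, 31 days; 17 left).
−17 → May 14, 2105.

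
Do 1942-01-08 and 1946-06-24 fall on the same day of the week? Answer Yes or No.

From Jan 8, 1942 to Jun 24, 1946 is 1628 days.
1628 mod 7 = 4, so they are different weekdays.
(Jan 8, 1942 is a Thursday; Jun 24, 1946 is a Monday.)

No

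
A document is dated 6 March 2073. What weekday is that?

Doomsday rule: the anchor day for the 2000s is Tuesday. For year 73: 73÷12 = 6 r 1, and 1÷4 = 0, so 6+1+0 = 7.
Tuesday + 7 ≡ Tuesday — that's 2073's doomsday.
In March the doomsday date is Mar 14.
Mar 6 is 8 days before Mar 14; 8 mod 7 = 1, so Tuesday − 1 = Monday.

Monday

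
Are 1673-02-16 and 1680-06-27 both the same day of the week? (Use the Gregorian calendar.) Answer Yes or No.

Yes

From Feb 16, 1673 to Jun 27, 1680 is 2688 days.
2688 mod 7 = 0, so they are the same weekday.
(Feb 16, 1673 is a Thursday; Jun 27, 1680 is a Thursday.)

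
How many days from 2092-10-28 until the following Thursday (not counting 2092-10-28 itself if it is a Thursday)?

Oct 28, 2092 is a Tuesday.
From Tuesday to the next Thursday is 2 days.

2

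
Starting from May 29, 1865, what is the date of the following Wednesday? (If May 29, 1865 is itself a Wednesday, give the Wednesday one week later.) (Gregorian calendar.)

May 29, 1865 is a Monday.
From Monday to the next Wednesday is 2 days.
May 29, 1865 + 2 = May 31, 1865.

May 31, 1865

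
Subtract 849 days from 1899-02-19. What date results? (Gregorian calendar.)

−365 (one year) → Feb 19, 1898 (484 left).
−365 (one year) → Feb 19, 1897 (119 left).
−19 → Jan 31, 1897 (end of Jan, 31 days; 100 left).
−31 → Dec 31, 1896 (end of Dec, 31 days; 69 left).
−31 → Nov 30, 1896 (end of Nov, 30 days; 38 left).
−30 → Oct 31, 1896 (end of Oct, 31 days; 8 left).
−8 → Oct 23, 1896.

October 23, 1896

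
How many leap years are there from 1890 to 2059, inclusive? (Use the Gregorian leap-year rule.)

41

Multiples of 4 in [1890,2059]: 42.
Of those, multiples of 100: 2 (not leap unless ÷400).
Multiples of 400: 1.
Leap years = 42 − 2 + 1 = 41.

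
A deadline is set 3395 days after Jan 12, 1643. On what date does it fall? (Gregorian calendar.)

+365 (one year) → Jan 12, 1644 (3030 left).
+366 (one year; includes Feb 29, 1644) → Jan 12, 1645 (2664 left).
+365 (one year) → Jan 12, 1646 (2299 left).
+365 (one year) → Jan 12, 1647 (1934 left).
+365 (one year) → Jan 12, 1648 (1569 left).
+366 (one year; includes Feb 29, 1648) → Jan 12, 1649 (1203 left).
+365 (one year) → Jan 12, 1650 (838 left).
+365 (one year) → Jan 12, 1651 (473 left).
+365 (one year) → Jan 12, 1652 (108 left).
Jan has 31 days: +20 → Feb 1, 1652 (88 left).
Feb has 29 days: +29 → Mar 1, 1652 (59 left).
Mar has 31 days: +31 → Apr 1, 1652 (28 left).
+28 → Apr 29, 1652.

April 29, 1652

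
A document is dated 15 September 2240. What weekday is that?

Doomsday rule: the anchor day for the 2200s is Friday. For year 40: 40÷12 = 3 r 4, and 4÷4 = 1, so 3+4+1 = 8.
Friday + 8 ≡ Saturday — that's 2240's doomsday.
In September the doomsday date is Sep 5.
Sep 15 is 10 days after Sep 5; 10 mod 7 = 3, so Saturday + 3 = Tuesday.

Tuesday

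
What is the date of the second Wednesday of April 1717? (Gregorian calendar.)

April 14, 1717

April 1, 1717 is a Thursday.
The first Wednesday is therefore April 7 (6 days later).
The second Wednesday is 7 + 1×7 = April 14.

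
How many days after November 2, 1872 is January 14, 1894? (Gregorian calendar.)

7743

Nov 2, 1872 → Nov 2, 1873: 365 days.
Nov 2, 1873 → Nov 2, 1874: 365 days.
Nov 2, 1874 → Nov 2, 1875: 365 days.
Nov 2, 1875 → Nov 2, 1876: 366 days (Feb 29, 1876 is in that span).
Nov 2, 1876 → Nov 2, 1877: 365 days.
Nov 2, 1877 → Nov 2, 1878: 365 days.
Nov 2, 1878 → Nov 2, 1879: 365 days.
Nov 2, 1879 → Nov 2, 1880: 366 days (Feb 29, 1880 is in that span).
Nov 2, 1880 → Nov 2, 1881: 365 days.
Nov 2, 1881 → Nov 2, 1882: 365 days.
Nov 2, 1882 → Nov 2, 1883: 365 days.
Nov 2, 1883 → Nov 2, 1884: 366 days (Feb 29, 1884 is in that span).
Nov 2, 1884 → Nov 2, 1885: 365 days.
Nov 2, 1885 → Nov 2, 1886: 365 days.
Nov 2, 1886 → Nov 2, 1887: 365 days.
Nov 2, 1887 → Nov 2, 1888: 366 days (Feb 29, 1888 is in that span).
Nov 2, 1888 → Nov 2, 1889: 365 days.
Nov 2, 1889 → Nov 2, 1890: 365 days.
Nov 2, 1890 → Nov 2, 1891: 365 days.
Nov 2, 1891 → Nov 2, 1892: 366 days (Feb 29, 1892 is in that span).
Nov 2, 1892 → Nov 2, 1893: 365 days.
Nov 2, 1893 → Dec 2, 1893: 30 days (November has 30).
Dec 2, 1893 → Jan 2, 1894: 31 days (December has 31).
Jan 2, 1894 → Jan 14, 1894: 12 days.
Total: 7743 days.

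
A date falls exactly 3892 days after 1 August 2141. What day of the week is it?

Tuesday

First find the weekday of Aug 1, 2141. Doomsday rule: the anchor day for the 2100s is Sunday. For year 41: 41÷12 = 3 r 5, and 5÷4 = 1, so 3+5+1 = 9.
Sunday + 9 ≡ Tuesday — that's 2141's doomsday.
In August the doomsday date is Aug 8.
Aug 1 is 7 days before Aug 8; 7 mod 7 = 0, so Tuesday − 0 = Tuesday.
3892 mod 7 = 0, so 3892 days after a Tuesday is Tuesday + 0 = Tuesday.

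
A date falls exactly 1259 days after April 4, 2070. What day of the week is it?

Apr 4, 2070 is a Friday.
1259 mod 7 = 6, so 1259 days after a Friday is Friday + 6 = Thursday.

Thursday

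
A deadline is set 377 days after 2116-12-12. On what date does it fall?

December 24, 2117

Dec has 31 days: +20 → Jan 1, 2117 (357 left).
Jan has 31 days: +31 → Feb 1, 2117 (326 left).
Feb has 28 days: +28 → Mar 1, 2117 (298 left).
Mar has 31 days: +31 → Apr 1, 2117 (267 left).
Apr has 30 days: +30 → May 1, 2117 (237 left).
May has 31 days: +31 → Jun 1, 2117 (206 left).
Jun has 30 days: +30 → Jul 1, 2117 (176 left).
Jul has 31 days: +31 → Aug 1, 2117 (145 left).
Aug has 31 days: +31 → Sep 1, 2117 (114 left).
Sep has 30 days: +30 → Oct 1, 2117 (84 left).
Oct has 31 days: +31 → Nov 1, 2117 (53 left).
Nov has 30 days: +30 → Dec 1, 2117 (23 left).
+23 → Dec 24, 2117.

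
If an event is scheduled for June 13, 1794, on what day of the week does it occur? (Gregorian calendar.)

Doomsday rule: the anchor day for the 1700s is Sunday. For year 94: 94÷12 = 7 r 10, and 10÷4 = 2, so 7+10+2 = 19.
Sunday + 19 ≡ Friday — that's 1794's doomsday.
In June the doomsday date is Jun 6.
Jun 13 is 7 days after Jun 6; 7 mod 7 = 0, so Friday + 0 = Friday.

Friday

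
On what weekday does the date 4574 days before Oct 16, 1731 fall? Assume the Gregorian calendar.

Saturday

Oct 16, 1731 is a Tuesday.
4574 mod 7 = 3, so 4574 days before a Tuesday is Tuesday − 3 = Saturday.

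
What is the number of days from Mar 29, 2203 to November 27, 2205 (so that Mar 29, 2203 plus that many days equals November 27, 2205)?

Mar 29, 2203 → Mar 29, 2204: 366 days (Feb 29, 2204 is in that span).
Mar 29, 2204 → Mar 29, 2205: 365 days.
Mar 29, 2205 → Apr 29, 2205: 31 days (March has 31).
Apr 29, 2205 → May 29, 2205: 30 days (April has 30).
May 29, 2205 → Jun 29, 2205: 31 days (May has 31).
Jun 29, 2205 → Jul 29, 2205: 30 days (June has 30).
Jul 29, 2205 → Aug 29, 2205: 31 days (July has 31).
Aug 29, 2205 → Sep 29, 2205: 31 days (August has 31).
Sep 29, 2205 → Oct 29, 2205: 30 days (September has 30).
Oct 29, 2205 → Nov 27, 2205: 29 days.
Total: 974 days.

974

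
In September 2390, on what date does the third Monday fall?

September 1, 2390 is a Saturday.
The first Monday is therefore September 3 (2 days later).
The third Monday is 3 + 2×7 = September 17.

September 17, 2390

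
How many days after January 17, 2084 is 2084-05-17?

121

Jan 17, 2084 → Feb 17, 2084: 31 days (January has 31).
Feb 17, 2084 → Mar 17, 2084: 29 days (February has 29).
Mar 17, 2084 → Apr 17, 2084: 31 days (March has 31).
Apr 17, 2084 → May 17, 2084: 30 days.
Total: 121 days.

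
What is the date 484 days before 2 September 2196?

May 7, 2195

−366 (one year; includes Feb 29, 2196) → Sep 2, 2195 (118 left).
−2 → Aug 31, 2195 (end of Aug, 31 days; 116 left).
−31 → Jul 31, 2195 (end of Jul, 31 days; 85 left).
−31 → Jun 30, 2195 (end of Jun, 30 days; 54 left).
−30 → May 31, 2195 (end of May, 31 days; 24 left).
−24 → May 7, 2195.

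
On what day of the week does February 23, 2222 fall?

Doomsday rule: the anchor day for the 2200s is Friday. For year 22: 22÷12 = 1 r 10, and 10÷4 = 2, so 1+10+2 = 13.
Friday + 13 ≡ Thursday — that's 2222's doomsday.
In February the doomsday date is Feb 28 (2222 is not a leap year).
Feb 23 is 5 days before Feb 28; 5 mod 7 = 5, so Thursday − 5 = Saturday.

Saturday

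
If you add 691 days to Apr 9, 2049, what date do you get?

+365 (one year) → Apr 9, 2050 (326 left).
Apr has 30 days: +22 → May 1, 2050 (304 left).
May has 31 days: +31 → Jun 1, 2050 (273 left).
Jun has 30 days: +30 → Jul 1, 2050 (243 left).
Jul has 31 days: +31 → Aug 1, 2050 (212 left).
Aug has 31 days: +31 → Sep 1, 2050 (181 left).
Sep has 30 days: +30 → Oct 1, 2050 (151 left).
Oct has 31 days: +31 → Nov 1, 2050 (120 left).
Nov has 30 days: +30 → Dec 1, 2050 (90 left).
Dec has 31 days: +31 → Jan 1, 2051 (59 left).
Jan has 31 days: +31 → Feb 1, 2051 (28 left).
Feb has 28 days: +28 → Mar 1, 2051 (0 left).

March 1, 2051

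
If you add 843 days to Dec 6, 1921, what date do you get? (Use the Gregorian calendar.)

+365 (one year) → Dec 6, 1922 (478 left).
+365 (one year) → Dec 6, 1923 (113 left).
Dec has 31 days: +26 → Jan 1, 1924 (87 left).
Jan has 31 days: +31 → Feb 1, 1924 (56 left).
Feb has 29 days: +29 → Mar 1, 1924 (27 left).
+27 → Mar 28, 1924.

March 28, 1924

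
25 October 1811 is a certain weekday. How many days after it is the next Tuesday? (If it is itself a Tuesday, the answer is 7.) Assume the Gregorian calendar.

4

Oct 25, 1811 is a Friday.
From Friday to the next Tuesday is 4 days.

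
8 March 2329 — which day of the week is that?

Friday

Doomsday rule: the anchor day for the 2300s is Wednesday. For year 29: 29÷12 = 2 r 5, and 5÷4 = 1, so 2+5+1 = 8.
Wednesday + 8 ≡ Thursday — that's 2329's doomsday.
In March the doomsday date is Mar 14.
Mar 8 is 6 days before Mar 14; 6 mod 7 = 6, so Thursday − 6 = Friday.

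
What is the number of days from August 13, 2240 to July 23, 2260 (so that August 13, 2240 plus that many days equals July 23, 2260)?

7284

Aug 13, 2240 → Aug 13, 2241: 365 days.
Aug 13, 2241 → Aug 13, 2242: 365 days.
Aug 13, 2242 → Aug 13, 2243: 365 days.
Aug 13, 2243 → Aug 13, 2244: 366 days (Feb 29, 2244 is in that span).
Aug 13, 2244 → Aug 13, 2245: 365 days.
Aug 13, 2245 → Aug 13, 2246: 365 days.
Aug 13, 2246 → Aug 13, 2247: 365 days.
Aug 13, 2247 → Aug 13, 2248: 366 days (Feb 29, 2248 is in that span).
Aug 13, 2248 → Aug 13, 2249: 365 days.
Aug 13, 2249 → Aug 13, 2250: 365 days.
Aug 13, 2250 → Aug 13, 2251: 365 days.
Aug 13, 2251 → Aug 13, 2252: 366 days (Feb 29, 2252 is in that span).
Aug 13, 2252 → Aug 13, 2253: 365 days.
Aug 13, 2253 → Aug 13, 2254: 365 days.
Aug 13, 2254 → Aug 13, 2255: 365 days.
Aug 13, 2255 → Aug 13, 2256: 366 days (Feb 29, 2256 is in that span).
Aug 13, 2256 → Aug 13, 2257: 365 days.
Aug 13, 2257 → Aug 13, 2258: 365 days.
Aug 13, 2258 → Aug 13, 2259: 365 days.
Aug 13, 2259 → Sep 13, 2259: 31 days (August has 31).
Sep 13, 2259 → Oct 13, 2259: 30 days (September has 30).
Oct 13, 2259 → Nov 13, 2259: 31 days (October has 31).
Nov 13, 2259 → Dec 13, 2259: 30 days (November has 30).
Dec 13, 2259 → Jan 13, 2260: 31 days (December has 31).
Jan 13, 2260 → Feb 13, 2260: 31 days (January has 31).
Feb 13, 2260 → Mar 13, 2260: 29 days (February has 29).
Mar 13, 2260 → Apr 13, 2260: 31 days (March has 31).
Apr 13, 2260 → May 13, 2260: 30 days (April has 30).
May 13, 2260 → Jun 13, 2260: 31 days (May has 31).
Jun 13, 2260 → Jul 13, 2260: 30 days (June has 30).
Jul 13, 2260 → Jul 23, 2260: 10 days.
Total: 7284 days.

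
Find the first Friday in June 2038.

June 1, 2038 is a Tuesday.
The first Friday is therefore June 4 (3 days later).

June 4, 2038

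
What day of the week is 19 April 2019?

Friday

Doomsday rule: the anchor day for the 2000s is Tuesday. For year 19: 19÷12 = 1 r 7, and 7÷4 = 1, so 1+7+1 = 9.
Tuesday + 9 ≡ Thursday — that's 2019's doomsday.
In April the doomsday date is Apr 4.
Apr 19 is 15 days after Apr 4; 15 mod 7 = 1, so Thursday + 1 = Friday.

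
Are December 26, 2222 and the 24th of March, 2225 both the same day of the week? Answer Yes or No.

From Dec 26, 2222 to Mar 24, 2225 is 819 days.
819 mod 7 = 0, so they are the same weekday.
(Dec 26, 2222 is a Thursday; Mar 24, 2225 is a Thursday.)

Yes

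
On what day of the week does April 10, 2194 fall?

Thursday

Doomsday rule: the anchor day for the 2100s is Sunday. For year 94: 94÷12 = 7 r 10, and 10÷4 = 2, so 7+10+2 = 19.
Sunday + 19 ≡ Friday — that's 2194's doomsday.
In April the doomsday date is Apr 4.
Apr 10 is 6 days after Apr 4; 6 mod 7 = 6, so Friday + 6 = Thursday.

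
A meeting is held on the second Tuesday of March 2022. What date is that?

March 8, 2022

March 1, 2022 is a Tuesday.
The first Tuesday is therefore March 1 (same day).
The second Tuesday is 1 + 1×7 = March 8.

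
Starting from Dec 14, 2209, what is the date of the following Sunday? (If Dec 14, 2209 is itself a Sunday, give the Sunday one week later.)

December 17, 2209

Dec 14, 2209 is a Thursday.
From Thursday to the next Sunday is 3 days.
Dec 14, 2209 + 3 = Dec 17, 2209.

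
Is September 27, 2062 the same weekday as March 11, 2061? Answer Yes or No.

From Mar 11, 2061 to Sep 27, 2062 is 565 days.
565 mod 7 = 5, so they are different weekdays.
(Mar 11, 2061 is a Friday; Sep 27, 2062 is a Wednesday.)

No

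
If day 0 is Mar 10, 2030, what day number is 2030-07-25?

Mar 10, 2030 → Apr 10, 2030: 31 days (March has 31).
Apr 10, 2030 → May 10, 2030: 30 days (April has 30).
May 10, 2030 → Jun 10, 2030: 31 days (May has 31).
Jun 10, 2030 → Jul 10, 2030: 30 days (June has 30).
Jul 10, 2030 → Jul 25, 2030: 15 days.
Total: 137 days.

137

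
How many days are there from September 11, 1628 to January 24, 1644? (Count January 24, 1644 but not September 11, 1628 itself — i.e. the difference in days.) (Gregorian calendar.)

Sep 11, 1628 → Sep 11, 1629: 365 days.
Sep 11, 1629 → Sep 11, 1630: 365 days.
Sep 11, 1630 → Sep 11, 1631: 365 days.
Sep 11, 1631 → Sep 11, 1632: 366 days (Feb 29, 1632 is in that span).
Sep 11, 1632 → Sep 11, 1633: 365 days.
Sep 11, 1633 → Sep 11, 1634: 365 days.
Sep 11, 1634 → Sep 11, 1635: 365 days.
Sep 11, 1635 → Sep 11, 1636: 366 days (Feb 29, 1636 is in that span).
Sep 11, 1636 → Sep 11, 1637: 365 days.
Sep 11, 1637 → Sep 11, 1638: 365 days.
Sep 11, 1638 → Sep 11, 1639: 365 days.
Sep 11, 1639 → Sep 11, 1640: 366 days (Feb 29, 1640 is in that span).
Sep 11, 1640 → Sep 11, 1641: 365 days.
Sep 11, 1641 → Sep 11, 1642: 365 days.
Sep 11, 1642 → Sep 11, 1643: 365 days.
Sep 11, 1643 → Oct 11, 1643: 30 days (September has 30).
Oct 11, 1643 → Nov 11, 1643: 31 days (October has 31).
Nov 11, 1643 → Dec 11, 1643: 30 days (November has 30).
Dec 11, 1643 → Jan 11, 1644: 31 days (December has 31).
Jan 11, 1644 → Jan 24, 1644: 13 days.
Total: 5613 days.

5613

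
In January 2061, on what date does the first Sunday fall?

January 1, 2061 is a Saturday.
The first Sunday is therefore January 2 (1 days later).

January 2, 2061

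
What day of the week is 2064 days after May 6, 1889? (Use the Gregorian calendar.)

Sunday

First find the weekday of May 6, 1889. Doomsday rule: the anchor day for the 1800s is Friday. For year 89: 89÷12 = 7 r 5, and 5÷4 = 1, so 7+5+1 = 13.
Friday + 13 ≡ Thursday — that's 1889's doomsday.
In May the doomsday date is May 9.
May 6 is 3 days before May 9; 3 mod 7 = 3, so Thursday − 3 = Monday.
2064 mod 7 = 6, so 2064 days after a Monday is Monday + 6 = Sunday.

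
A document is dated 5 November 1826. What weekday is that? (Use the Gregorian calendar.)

Doomsday rule: the anchor day for the 1800s is Friday. For year 26: 26÷12 = 2 r 2, and 2÷4 = 0, so 2+2+0 = 4.
Friday + 4 ≡ Tuesday — that's 1826's doomsday.
In November the doomsday date is Nov 7.
Nov 5 is 2 days before Nov 7; 2 mod 7 = 2, so Tuesday − 2 = Sunday.

Sunday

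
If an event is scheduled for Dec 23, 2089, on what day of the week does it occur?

Doomsday rule: the anchor day for the 2000s is Tuesday. For year 89: 89÷12 = 7 r 5, and 5÷4 = 1, so 7+5+1 = 13.
Tuesday + 13 ≡ Monday — that's 2089's doomsday.
In December the doomsday date is Dec 12.
Dec 23 is 11 days after Dec 12; 11 mod 7 = 4, so Monday + 4 = Friday.

Friday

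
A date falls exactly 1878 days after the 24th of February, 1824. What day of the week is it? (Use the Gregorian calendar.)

Feb 24, 1824 is a Tuesday.
1878 mod 7 = 2, so 1878 days after a Tuesday is Tuesday + 2 = Thursday.

Thursday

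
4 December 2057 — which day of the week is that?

Doomsday rule: the anchor day for the 2000s is Tuesday. For year 57: 57÷12 = 4 r 9, and 9÷4 = 2, so 4+9+2 = 15.
Tuesday + 15 ≡ Wednesday — that's 2057's doomsday.
In December the doomsday date is Dec 12.
Dec 4 is 8 days before Dec 12; 8 mod 7 = 1, so Wednesday − 1 = Tuesday.

Tuesday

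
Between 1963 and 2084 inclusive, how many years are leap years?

Multiples of 4 in [1963,2084]: 31.
Of those, multiples of 100: 1 (not leap unless ÷400).
Multiples of 400: 1.
Leap years = 31 − 1 + 1 = 31.

31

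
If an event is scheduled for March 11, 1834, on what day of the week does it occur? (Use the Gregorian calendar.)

Doomsday rule: the anchor day for the 1800s is Friday. For year 34: 34÷12 = 2 r 10, and 10÷4 = 2, so 2+10+2 = 14.
Friday + 14 ≡ Friday — that's 1834's doomsday.
In March the doomsday date is Mar 14.
Mar 11 is 3 days before Mar 14; 3 mod 7 = 3, so Friday − 3 = Tuesday.

Tuesday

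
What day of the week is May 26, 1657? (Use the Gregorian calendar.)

Doomsday rule: the anchor day for the 1600s is Tuesday. For year 57: 57÷12 = 4 r 9, and 9÷4 = 2, so 4+9+2 = 15.
Tuesday + 15 ≡ Wednesday — that's 1657's doomsday.
In May the doomsday date is May 9.
May 26 is 17 days after May 9; 17 mod 7 = 3, so Wednesday + 3 = Saturday.

Saturday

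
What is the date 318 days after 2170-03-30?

Mar has 31 days: +2 → Apr 1, 2170 (316 left).
Apr has 30 days: +30 → May 1, 2170 (286 left).
May has 31 days: +31 → Jun 1, 2170 (255 left).
Jun has 30 days: +30 → Jul 1, 2170 (225 left).
Jul has 31 days: +31 → Aug 1, 2170 (194 left).
Aug has 31 days: +31 → Sep 1, 2170 (163 left).
Sep has 30 days: +30 → Oct 1, 2170 (133 left).
Oct has 31 days: +31 → Nov 1, 2170 (102 left).
Nov has 30 days: +30 → Dec 1, 2170 (72 left).
Dec has 31 days: +31 → Jan 1, 2171 (41 left).
Jan has 31 days: +31 → Feb 1, 2171 (10 left).
+10 → Feb 11, 2171.

February 11, 2171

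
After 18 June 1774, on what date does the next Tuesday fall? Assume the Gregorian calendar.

Jun 18, 1774 is a Saturday.
From Saturday to the next Tuesday is 3 days.
Jun 18, 1774 + 3 = Jun 21, 1774.

June 21, 1774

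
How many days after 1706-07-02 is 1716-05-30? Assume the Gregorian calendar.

Jul 2, 1706 → Jul 2, 1707: 365 days.
Jul 2, 1707 → Jul 2, 1708: 366 days (Feb 29, 1708 is in that span).
Jul 2, 1708 → Jul 2, 1709: 365 days.
Jul 2, 1709 → Jul 2, 1710: 365 days.
Jul 2, 1710 → Jul 2, 1711: 365 days.
Jul 2, 1711 → Jul 2, 1712: 366 days (Feb 29, 1712 is in that span).
Jul 2, 1712 → Jul 2, 1713: 365 days.
Jul 2, 1713 → Jul 2, 1714: 365 days.
Jul 2, 1714 → Jul 2, 1715: 365 days.
Jul 2, 1715 → Aug 2, 1715: 31 days (July has 31).
Aug 2, 1715 → Sep 2, 1715: 31 days (August has 31).
Sep 2, 1715 → Oct 2, 1715: 30 days (September has 30).
Oct 2, 1715 → Nov 2, 1715: 31 days (October has 31).
Nov 2, 1715 → Dec 2, 1715: 30 days (November has 30).
Dec 2, 1715 → Jan 2, 1716: 31 days (December has 31).
Jan 2, 1716 → Feb 2, 1716: 31 days (January has 31).
Feb 2, 1716 → Mar 2, 1716: 29 days (February has 29).
Mar 2, 1716 → Apr 2, 1716: 31 days (March has 31).
Apr 2, 1716 → May 2, 1716: 30 days (April has 30).
May 2, 1716 → May 30, 1716: 28 days.
Total: 3620 days.

3620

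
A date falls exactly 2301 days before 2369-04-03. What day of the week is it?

Saturday

First find the weekday of Apr 3, 2369. Doomsday rule: the anchor day for the 2300s is Wednesday. For year 69: 69÷12 = 5 r 9, and 9÷4 = 2, so 5+9+2 = 16.
Wednesday + 16 ≡ Friday — that's 2369's doomsday.
In April the doomsday date is Apr 4.
Apr 3 is 1 day before Apr 4; 1 mod 7 = 1, so Friday − 1 = Thursday.
2301 mod 7 = 5, so 2301 days before a Thursday is Thursday − 5 = Saturday.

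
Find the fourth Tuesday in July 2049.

July 1, 2049 is a Thursday.
The first Tuesday is therefore July 6 (5 days later).
The fourth Tuesday is 6 + 3×7 = July 27.

July 27, 2049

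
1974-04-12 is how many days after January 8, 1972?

Jan 8, 1972 → Jan 8, 1973: 366 days (Feb 29, 1972 is in that span).
Jan 8, 1973 → Jan 8, 1974: 365 days.
Jan 8, 1974 → Feb 8, 1974: 31 days (January has 31).
Feb 8, 1974 → Mar 8, 1974: 28 days (February has 28).
Mar 8, 1974 → Apr 8, 1974: 31 days (March has 31).
Apr 8, 1974 → Apr 12, 1974: 4 days.
Total: 825 days.

825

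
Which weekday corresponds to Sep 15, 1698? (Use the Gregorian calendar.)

Monday

Doomsday rule: the anchor day for the 1600s is Tuesday. For year 98: 98÷12 = 8 r 2, and 2÷4 = 0, so 8+2+0 = 10.
Tuesday + 10 ≡ Friday — that's 1698's doomsday.
In September the doomsday date is Sep 5.
Sep 15 is 10 days after Sep 5; 10 mod 7 = 3, so Friday + 3 = Monday.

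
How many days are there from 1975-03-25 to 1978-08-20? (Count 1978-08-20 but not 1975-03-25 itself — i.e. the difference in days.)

Mar 25, 1975 → Mar 25, 1976: 366 days (Feb 29, 1976 is in that span).
Mar 25, 1976 → Mar 25, 1977: 365 days.
Mar 25, 1977 → Mar 25, 1978: 365 days.
Mar 25, 1978 → Apr 25, 1978: 31 days (March has 31).
Apr 25, 1978 → May 25, 1978: 30 days (April has 30).
May 25, 1978 → Jun 25, 1978: 31 days (May has 31).
Jun 25, 1978 → Jul 25, 1978: 30 days (June has 30).
Jul 25, 1978 → Aug 20, 1978: 26 days.
Total: 1244 days.

1244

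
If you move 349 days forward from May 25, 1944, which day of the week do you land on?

First find the weekday of May 25, 1944. Doomsday rule: the anchor day for the 1900s is Wednesday. For year 44: 44÷12 = 3 r 8, and 8÷4 = 2, so 3+8+2 = 13.
Wednesday + 13 ≡ Tuesday — that's 1944's doomsday.
In May the doomsday date is May 9.
May 25 is 16 days after May 9; 16 mod 7 = 2, so Tuesday + 2 = Thursday.
349 mod 7 = 6, so 349 days after a Thursday is Thursday + 6 = Wednesday.

Wednesday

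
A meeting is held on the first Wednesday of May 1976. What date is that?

May 1, 1976 is a Saturday.
The first Wednesday is therefore May 5 (4 days later).

May 5, 1976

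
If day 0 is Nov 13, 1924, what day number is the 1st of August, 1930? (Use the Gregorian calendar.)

Nov 13, 1924 → Nov 13, 1925: 365 days.
Nov 13, 1925 → Nov 13, 1926: 365 days.
Nov 13, 1926 → Nov 13, 1927: 365 days.
Nov 13, 1927 → Nov 13, 1928: 366 days (Feb 29, 1928 is in that span).
Nov 13, 1928 → Nov 13, 1929: 365 days.
Nov 13, 1929 → Dec 13, 1929: 30 days (November has 30).
Dec 13, 1929 → Jan 13, 1930: 31 days (December has 31).
Jan 13, 1930 → Feb 13, 1930: 31 days (January has 31).
Feb 13, 1930 → Mar 13, 1930: 28 days (February has 28).
Mar 13, 1930 → Apr 13, 1930: 31 days (March has 31).
Apr 13, 1930 → May 13, 1930: 30 days (April has 30).
May 13, 1930 → Jun 13, 1930: 31 days (May has 31).
Jun 13, 1930 → Jul 13, 1930: 30 days (June has 30).
Jul 13, 1930 → Aug 1, 1930: 19 days.
Total: 2087 days.

2087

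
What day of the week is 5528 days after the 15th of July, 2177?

Sunday

Jul 15, 2177 is a Tuesday.
5528 mod 7 = 5, so 5528 days after a Tuesday is Tuesday + 5 = Sunday.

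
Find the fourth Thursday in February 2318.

February 28, 2318

February 1, 2318 is a Friday.
The first Thursday is therefore February 7 (6 days later).
The fourth Thursday is 7 + 3×7 = February 28.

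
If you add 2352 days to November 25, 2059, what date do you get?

May 4, 2066

+366 (one year; includes Feb 29, 2060) → Nov 25, 2060 (1986 left).
+365 (one year) → Nov 25, 2061 (1621 left).
+365 (one year) → Nov 25, 2062 (1256 left).
+365 (one year) → Nov 25, 2063 (891 left).
+366 (one year; includes Feb 29, 2064) → Nov 25, 2064 (525 left).
+365 (one year) → Nov 25, 2065 (160 left).
Nov has 30 days: +6 → Dec 1, 2065 (154 left).
Dec has 31 days: +31 → Jan 1, 2066 (123 left).
Jan has 31 days: +31 → Feb 1, 2066 (92 left).
Feb has 28 days: +28 → Mar 1, 2066 (64 left).
Mar has 31 days: +31 → Apr 1, 2066 (33 left).
Apr has 30 days: +30 → May 1, 2066 (3 left).
+3 → May 4, 2066.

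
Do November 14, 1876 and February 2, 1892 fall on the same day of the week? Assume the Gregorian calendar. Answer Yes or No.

Yes

From Nov 14, 1876 to Feb 2, 1892 is 5558 days.
5558 mod 7 = 0, so they are the same weekday.
(Nov 14, 1876 is a Tuesday; Feb 2, 1892 is a Tuesday.)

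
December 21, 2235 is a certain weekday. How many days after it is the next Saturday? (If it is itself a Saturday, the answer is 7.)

Dec 21, 2235 is a Monday.
From Monday to the next Saturday is 5 days.

5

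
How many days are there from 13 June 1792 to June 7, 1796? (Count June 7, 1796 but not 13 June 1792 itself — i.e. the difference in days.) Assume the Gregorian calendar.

Jun 13, 1792 → Jun 13, 1793: 365 days.
Jun 13, 1793 → Jun 13, 1794: 365 days.
Jun 13, 1794 → Jun 13, 1795: 365 days.
Jun 13, 1795 → Jul 13, 1795: 30 days (June has 30).
Jul 13, 1795 → Aug 13, 1795: 31 days (July has 31).
Aug 13, 1795 → Sep 13, 1795: 31 days (August has 31).
Sep 13, 1795 → Oct 13, 1795: 30 days (September has 30).
Oct 13, 1795 → Nov 13, 1795: 31 days (October has 31).
Nov 13, 1795 → Dec 13, 1795: 30 days (November has 30).
Dec 13, 1795 → Jan 13, 1796: 31 days (December has 31).
Jan 13, 1796 → Feb 13, 1796: 31 days (January has 31).
Feb 13, 1796 → Mar 13, 1796: 29 days (February has 29).
Mar 13, 1796 → Apr 13, 1796: 31 days (March has 31).
Apr 13, 1796 → May 13, 1796: 30 days (April has 30).
May 13, 1796 → Jun 7, 1796: 25 days.
Total: 1455 days.

1455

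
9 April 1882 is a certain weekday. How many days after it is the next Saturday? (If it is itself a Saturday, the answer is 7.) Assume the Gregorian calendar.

Apr 9, 1882 is a Sunday.
From Sunday to the next Saturday is 6 days.

6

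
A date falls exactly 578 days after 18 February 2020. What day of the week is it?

Saturday

First find the weekday of Feb 18, 2020. Doomsday rule: the anchor day for the 2000s is Tuesday. For year 20: 20÷12 = 1 r 8, and 8÷4 = 2, so 1+8+2 = 11.
Tuesday + 11 ≡ Saturday — that's 2020's doomsday.
In February the doomsday date is Feb 29 (2020 is a leap year (divisible by 4)).
Feb 18 is 11 days before Feb 29; 11 mod 7 = 4, so Saturday − 4 = Tuesday.
578 mod 7 = 4, so 578 days after a Tuesday is Tuesday + 4 = Saturday.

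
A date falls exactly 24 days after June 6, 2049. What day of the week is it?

Jun 6, 2049 is a Sunday.
24 mod 7 = 3, so 24 days after a Sunday is Sunday + 3 = Wednesday.

Wednesday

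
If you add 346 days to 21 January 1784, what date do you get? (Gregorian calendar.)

January 1, 1785

Jan has 31 days: +11 → Feb 1, 1784 (335 left).
Feb has 29 days: +29 → Mar 1, 1784 (306 left).
Mar has 31 days: +31 → Apr 1, 1784 (275 left).
Apr has 30 days: +30 → May 1, 1784 (245 left).
May has 31 days: +31 → Jun 1, 1784 (214 left).
Jun has 30 days: +30 → Jul 1, 1784 (184 left).
Jul has 31 days: +31 → Aug 1, 1784 (153 left).
Aug has 31 days: +31 → Sep 1, 1784 (122 left).
Sep has 30 days: +30 → Oct 1, 1784 (92 left).
Oct has 31 days: +31 → Nov 1, 1784 (61 left).
Nov has 30 days: +30 → Dec 1, 1784 (31 left).
Dec has 31 days: +31 → Jan 1, 1785 (0 left).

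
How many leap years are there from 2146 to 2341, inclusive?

47

Multiples of 4 in [2146,2341]: 49.
Of those, multiples of 100: 2 (not leap unless ÷400).
Multiples of 400: 0.
Leap years = 49 − 2 + 0 = 47.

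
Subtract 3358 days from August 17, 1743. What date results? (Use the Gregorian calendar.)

−365 (one year) → Aug 17, 1742 (2993 left).
−365 (one year) → Aug 17, 1741 (2628 left).
−365 (one year) → Aug 17, 1740 (2263 left).
−366 (one year; includes Feb 29, 1740) → Aug 17, 1739 (1897 left).
−365 (one year) → Aug 17, 1738 (1532 left).
−365 (one year) → Aug 17, 1737 (1167 left).
−365 (one year) → Aug 17, 1736 (802 left).
−366 (one year; includes Feb 29, 1736) → Aug 17, 1735 (436 left).
−365 (one year) → Aug 17, 1734 (71 left).
−17 → Jul 31, 1734 (end of Jul, 31 days; 54 left).
−31 → Jun 30, 1734 (end of Jun, 30 days; 23 left).
−23 → Jun 7, 1734.

June 7, 1734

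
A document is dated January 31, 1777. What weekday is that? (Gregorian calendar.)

Friday

Doomsday rule: the anchor day for the 1700s is Sunday. For year 77: 77÷12 = 6 r 5, and 5÷4 = 1, so 6+5+1 = 12.
Sunday + 12 ≡ Friday — that's 1777's doomsday.
In January the doomsday date is Jan 3 (1777 is not a leap year).
Jan 31 is 28 days after Jan 3; 28 mod 7 = 0, so Friday + 0 = Friday.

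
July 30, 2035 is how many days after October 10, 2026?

Oct 10, 2026 → Oct 10, 2027: 365 days.
Oct 10, 2027 → Oct 10, 2028: 366 days (Feb 29, 2028 is in that span).
Oct 10, 2028 → Oct 10, 2029: 365 days.
Oct 10, 2029 → Oct 10, 2030: 365 days.
Oct 10, 2030 → Oct 10, 2031: 365 days.
Oct 10, 2031 → Oct 10, 2032: 366 days (Feb 29, 2032 is in that span).
Oct 10, 2032 → Oct 10, 2033: 365 days.
Oct 10, 2033 → Oct 10, 2034: 365 days.
Oct 10, 2034 → Nov 10, 2034: 31 days (October has 31).
Nov 10, 2034 → Dec 10, 2034: 30 days (November has 30).
Dec 10, 2034 → Jan 10, 2035: 31 days (December has 31).
Jan 10, 2035 → Feb 10, 2035: 31 days (January has 31).
Feb 10, 2035 → Mar 10, 2035: 28 days (February has 28).
Mar 10, 2035 → Apr 10, 2035: 31 days (March has 31).
Apr 10, 2035 → May 10, 2035: 30 days (April has 30).
May 10, 2035 → Jun 10, 2035: 31 days (May has 31).
Jun 10, 2035 → Jul 10, 2035: 30 days (June has 30).
Jul 10, 2035 → Jul 30, 2035: 20 days.
Total: 3215 days.

3215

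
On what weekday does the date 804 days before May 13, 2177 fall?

First find the weekday of May 13, 2177. Doomsday rule: the anchor day for the 2100s is Sunday. For year 77: 77÷12 = 6 r 5, and 5÷4 = 1, so 6+5+1 = 12.
Sunday + 12 ≡ Friday — that's 2177's doomsday.
In May the doomsday date is May 9.
May 13 is 4 days after May 9; 4 mod 7 = 4, so Friday + 4 = Tuesday.
804 mod 7 = 6, so 804 days before a Tuesday is Tuesday − 6 = Wednesday.

Wednesday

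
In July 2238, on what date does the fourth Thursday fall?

July 26, 2238

July 1, 2238 is a Sunday.
The first Thursday is therefore July 5 (4 days later).
The fourth Thursday is 5 + 3×7 = July 26.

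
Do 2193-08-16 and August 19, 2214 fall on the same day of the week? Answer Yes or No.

Yes

From Aug 16, 2193 to Aug 19, 2214 is 7672 days.
7672 mod 7 = 0, so they are the same weekday.
(Aug 16, 2193 is a Friday; Aug 19, 2214 is a Friday.)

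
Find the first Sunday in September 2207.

September 1, 2207 is a Tuesday.
The first Sunday is therefore September 6 (5 days later).

September 6, 2207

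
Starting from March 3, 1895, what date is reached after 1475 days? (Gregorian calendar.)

March 17, 1899

+366 (one year; includes Feb 29, 1896) → Mar 3, 1896 (1109 left).
+365 (one year) → Mar 3, 1897 (744 left).
+365 (one year) → Mar 3, 1898 (379 left).
Mar has 31 days: +29 → Apr 1, 1898 (350 left).
Apr has 30 days: +30 → May 1, 1898 (320 left).
May has 31 days: +31 → Jun 1, 1898 (289 left).
Jun has 30 days: +30 → Jul 1, 1898 (259 left).
Jul has 31 days: +31 → Aug 1, 1898 (228 left).
Aug has 31 days: +31 → Sep 1, 1898 (197 left).
Sep has 30 days: +30 → Oct 1, 1898 (167 left).
Oct has 31 days: +31 → Nov 1, 1898 (136 left).
Nov has 30 days: +30 → Dec 1, 1898 (106 left).
Dec has 31 days: +31 → Jan 1, 1899 (75 left).
Jan has 31 days: +31 → Feb 1, 1899 (44 left).
Feb has 28 days: +28 → Mar 1, 1899 (16 left).
+16 → Mar 17, 1899.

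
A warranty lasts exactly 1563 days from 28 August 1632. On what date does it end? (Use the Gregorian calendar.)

+365 (one year) → Aug 28, 1633 (1198 left).
+365 (one year) → Aug 28, 1634 (833 left).
+365 (one year) → Aug 28, 1635 (468 left).
+366 (one year; includes Feb 29, 1636) → Aug 28, 1636 (102 left).
Aug has 31 days: +4 → Sep 1, 1636 (98 left).
Sep has 30 days: +30 → Oct 1, 1636 (68 left).
Oct has 31 days: +31 → Nov 1, 1636 (37 left).
Nov has 30 days: +30 → Dec 1, 1636 (7 left).
+7 → Dec 8, 1636.

December 8, 1636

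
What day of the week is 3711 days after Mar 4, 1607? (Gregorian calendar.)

First find the weekday of Mar 4, 1607. Doomsday rule: the anchor day for the 1600s is Tuesday. For year 07: 7÷12 = 0 r 7, and 7÷4 = 1, so 0+7+1 = 8.
Tuesday + 8 ≡ Wednesday — that's 1607's doomsday.
In March the doomsday date is Mar 14.
Mar 4 is 10 days before Mar 14; 10 mod 7 = 3, so Wednesday − 3 = Sunday.
3711 mod 7 = 1, so 3711 days after a Sunday is Sunday + 1 = Monday.

Monday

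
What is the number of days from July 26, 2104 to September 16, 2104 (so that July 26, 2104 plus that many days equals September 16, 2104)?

Jul 26, 2104 → Aug 26, 2104: 31 days (July has 31).
Aug 26, 2104 → Sep 16, 2104: 21 days.
Total: 52 days.

52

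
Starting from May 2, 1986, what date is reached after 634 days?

January 26, 1988

+365 (one year) → May 2, 1987 (269 left).
May has 31 days: +30 → Jun 1, 1987 (239 left).
Jun has 30 days: +30 → Jul 1, 1987 (209 left).
Jul has 31 days: +31 → Aug 1, 1987 (178 left).
Aug has 31 days: +31 → Sep 1, 1987 (147 left).
Sep has 30 days: +30 → Oct 1, 1987 (117 left).
Oct has 31 days: +31 → Nov 1, 1987 (86 left).
Nov has 30 days: +30 → Dec 1, 1987 (56 left).
Dec has 31 days: +31 → Jan 1, 1988 (25 left).
+25 → Jan 26, 1988.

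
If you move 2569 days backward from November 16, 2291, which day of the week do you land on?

Monday

First find the weekday of Nov 16, 2291. Doomsday rule: the anchor day for the 2200s is Friday. For year 91: 91÷12 = 7 r 7, and 7÷4 = 1, so 7+7+1 = 15.
Friday + 15 ≡ Saturday — that's 2291's doomsday.
In November the doomsday date is Nov 7.
Nov 16 is 9 days after Nov 7; 9 mod 7 = 2, so Saturday + 2 = Monday.
2569 mod 7 = 0, so 2569 days before a Monday is Monday − 0 = Monday.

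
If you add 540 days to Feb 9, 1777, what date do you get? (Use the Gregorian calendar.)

+365 (one year) → Feb 9, 1778 (175 left).
Feb has 28 days: +20 → Mar 1, 1778 (155 left).
Mar has 31 days: +31 → Apr 1, 1778 (124 left).
Apr has 30 days: +30 → May 1, 1778 (94 left).
May has 31 days: +31 → Jun 1, 1778 (63 left).
Jun has 30 days: +30 → Jul 1, 1778 (33 left).
Jul has 31 days: +31 → Aug 1, 1778 (2 left).
+2 → Aug 3, 1778.

August 3, 1778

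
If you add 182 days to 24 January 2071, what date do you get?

Jan has 31 days: +8 → Feb 1, 2071 (174 left).
Feb has 28 days: +28 → Mar 1, 2071 (146 left).
Mar has 31 days: +31 → Apr 1, 2071 (115 left).
Apr has 30 days: +30 → May 1, 2071 (85 left).
May has 31 days: +31 → Jun 1, 2071 (54 left).
Jun has 30 days: +30 → Jul 1, 2071 (24 left).
+24 → Jul 25, 2071.

July 25, 2071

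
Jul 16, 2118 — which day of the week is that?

January 1, 2118 is a Saturday.
Jan 1, 2118 → Feb 1, 2118: 31 days (January has 31).
Feb 1, 2118 → Mar 1, 2118: 28 days (February has 28).
Mar 1, 2118 → Apr 1, 2118: 31 days (March has 31).
Apr 1, 2118 → May 1, 2118: 30 days (April has 30).
May 1, 2118 → Jun 1, 2118: 31 days (May has 31).
Jun 1, 2118 → Jul 1, 2118: 30 days (June has 30).
Jul 1, 2118 → Jul 16, 2118: 15 days.
Total: 196 days.
196 mod 7 = 0, so Saturday + 0 = Saturday.

Saturday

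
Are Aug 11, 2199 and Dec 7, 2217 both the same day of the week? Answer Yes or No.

From Aug 11, 2199 to Dec 7, 2217 is 6692 days.
6692 mod 7 = 0, so they are the same weekday.
(Aug 11, 2199 is a Sunday; Dec 7, 2217 is a Sunday.)

Yes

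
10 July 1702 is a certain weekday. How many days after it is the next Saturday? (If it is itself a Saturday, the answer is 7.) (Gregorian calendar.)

Jul 10, 1702 is a Monday.
From Monday to the next Saturday is 5 days.

5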